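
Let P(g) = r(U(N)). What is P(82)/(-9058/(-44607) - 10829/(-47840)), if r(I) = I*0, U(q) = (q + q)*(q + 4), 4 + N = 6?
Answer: 0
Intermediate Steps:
N = 2 (N = -4 + 6 = 2)
U(q) = 2*q*(4 + q) (U(q) = (2*q)*(4 + q) = 2*q*(4 + q))
r(I) = 0
P(g) = 0
P(82)/(-9058/(-44607) - 10829/(-47840)) = 0/(-9058/(-44607) - 10829/(-47840)) = 0/(-9058*(-1/44607) - 10829*(-1/47840)) = 0/(9058/44607 + 833/3680) = 0/(70491071/164153760) = 0*(164153760/70491071) = 0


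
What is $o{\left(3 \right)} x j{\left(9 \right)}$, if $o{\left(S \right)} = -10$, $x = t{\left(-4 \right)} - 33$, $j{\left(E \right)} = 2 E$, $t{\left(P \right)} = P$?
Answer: $6660$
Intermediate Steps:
$x = -37$ ($x = -4 - 33 = -37$)
$o{\left(3 \right)} x j{\left(9 \right)} = \left(-10\right) \left(-37\right) 2 \cdot 9 = 370 \cdot 18 = 6660$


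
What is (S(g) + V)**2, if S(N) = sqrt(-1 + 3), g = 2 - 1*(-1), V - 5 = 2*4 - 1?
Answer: (12 + sqrt(2))**2 ≈ 179.94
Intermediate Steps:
V = 12 (V = 5 + (2*4 - 1) = 5 + (8 - 1) = 5 + 7 = 12)
g = 3 (g = 2 + 1 = 3)
S(N) = sqrt(2)
(S(g) + V)**2 = (sqrt(2) + 12)**2 = (12 + sqrt(2))**2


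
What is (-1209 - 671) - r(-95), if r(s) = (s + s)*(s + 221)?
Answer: 22060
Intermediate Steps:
r(s) = 2*s*(221 + s) (r(s) = (2*s)*(221 + s) = 2*s*(221 + s))
(-1209 - 671) - r(-95) = (-1209 - 671) - 2*(-95)*(221 - 95) = -1880 - 2*(-95)*126 = -1880 - 1*(-23940) = -1880 + 23940 = 22060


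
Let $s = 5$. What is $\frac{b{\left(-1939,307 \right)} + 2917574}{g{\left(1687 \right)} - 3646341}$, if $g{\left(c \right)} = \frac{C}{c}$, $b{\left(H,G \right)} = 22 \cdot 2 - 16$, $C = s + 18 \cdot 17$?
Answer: $- \frac{2460997287}{3075688478} \approx -0.80015$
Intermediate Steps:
$C = 311$ ($C = 5 + 18 \cdot 17 = 5 + 306 = 311$)
$b{\left(H,G \right)} = 28$ ($b{\left(H,G \right)} = 44 - 16 = 28$)
$g{\left(c \right)} = \frac{311}{c}$
$\frac{b{\left(-1939,307 \right)} + 2917574}{g{\left(1687 \right)} - 3646341} = \frac{28 + 2917574}{\frac{311}{1687} - 3646341} = \frac{2917602}{311 \cdot \frac{1}{1687} - 3646341} = \frac{2917602}{\frac{311}{1687} - 3646341} = \frac{2917602}{- \frac{6151376956}{1687}} = 2917602 \left(- \frac{1687}{6151376956}\right) = - \frac{2460997287}{3075688478}$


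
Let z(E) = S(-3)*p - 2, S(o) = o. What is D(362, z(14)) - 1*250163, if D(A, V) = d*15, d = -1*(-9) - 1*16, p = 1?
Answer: -250268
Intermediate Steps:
z(E) = -5 (z(E) = -3*1 - 2 = -3 - 2 = -5)
d = -7 (d = 9 - 16 = -7)
D(A, V) = -105 (D(A, V) = -7*15 = -105)
D(362, z(14)) - 1*250163 = -105 - 1*250163 = -105 - 250163 = -250268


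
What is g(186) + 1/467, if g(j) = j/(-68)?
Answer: -43397/15878 ≈ -2.7332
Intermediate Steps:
g(j) = -j/68 (g(j) = j*(-1/68) = -j/68)
g(186) + 1/467 = -1/68*186 + 1/467 = -93/34 + 1/467 = -43397/15878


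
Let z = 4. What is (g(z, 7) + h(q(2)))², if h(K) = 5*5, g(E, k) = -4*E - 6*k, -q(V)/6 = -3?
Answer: 1089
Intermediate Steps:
q(V) = 18 (q(V) = -6*(-3) = 18)
g(E, k) = -6*k - 4*E
h(K) = 25
(g(z, 7) + h(q(2)))² = ((-6*7 - 4*4) + 25)² = ((-42 - 16) + 25)² = (-58 + 25)² = (-33)² = 1089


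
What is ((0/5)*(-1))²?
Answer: 0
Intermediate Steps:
((0/5)*(-1))² = (((⅕)*0)*(-1))² = (0*(-1))² = 0² = 0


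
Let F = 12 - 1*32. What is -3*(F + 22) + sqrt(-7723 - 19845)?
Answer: -6 + 4*I*sqrt(1723) ≈ -6.0 + 166.04*I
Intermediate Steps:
F = -20 (F = 12 - 32 = -20)
-3*(F + 22) + sqrt(-7723 - 19845) = -3*(-20 + 22) + sqrt(-7723 - 19845) = -3*2 + sqrt(-27568) = -6 + 4*I*sqrt(1723)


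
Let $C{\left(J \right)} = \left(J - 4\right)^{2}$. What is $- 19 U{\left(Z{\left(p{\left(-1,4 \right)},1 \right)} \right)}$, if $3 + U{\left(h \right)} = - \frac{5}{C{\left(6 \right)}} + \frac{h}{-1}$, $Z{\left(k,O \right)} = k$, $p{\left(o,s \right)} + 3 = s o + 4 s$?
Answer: $\frac{1007}{4} \approx 251.75$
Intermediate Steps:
$p{\left(o,s \right)} = -3 + 4 s + o s$ ($p{\left(o,s \right)} = -3 + \left(s o + 4 s\right) = -3 + \left(o s + 4 s\right) = -3 + \left(4 s + o s\right) = -3 + 4 s + o s$)
$C{\left(J \right)} = \left(-4 + J\right)^{2}$
$U{\left(h \right)} = - \frac{17}{4} - h$ ($U{\left(h \right)} = -3 + \left(- \frac{5}{\left(-4 + 6\right)^{2}} + \frac{h}{-1}\right) = -3 + \left(- \frac{5}{2^{2}} + h \left(-1\right)\right) = -3 - \left(\frac{5}{4} + h\right) = - \frac{17}{4} - h$)
$- 19 U{\left(Z{\left(p{\left(-1,4 \right)},1 \right)} \right)} = - 19 \left(- \frac{17}{4} - \left(-3 + 4 \cdot 4 - 4\right)\right) = - 19 \left(- \frac{17}{4} - \left(-3 + 16 - 4\right)\right) = - 19 \left(- \frac{17}{4} - 9\right) = \left(-19\right) \left(- \frac{53}{4}\right) = \frac{1007}{4}$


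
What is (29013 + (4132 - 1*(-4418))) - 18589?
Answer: 18974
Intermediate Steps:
(29013 + (4132 - 1*(-4418))) - 18589 = (29013 + (4132 + 4418)) - 18589 = (29013 + 8550) - 18589 = 37563 - 18589 = 18974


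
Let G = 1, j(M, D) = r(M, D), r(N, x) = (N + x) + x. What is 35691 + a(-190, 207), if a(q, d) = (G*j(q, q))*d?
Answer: -82299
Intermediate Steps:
r(N, x) = N + 2*x
j(M, D) = M + 2*D
a(q, d) = 3*d*q (a(q, d) = (1*(q + 2*q))*d = (1*(3*q))*d = (3*q)*d = 3*d*q)
35691 + a(-190, 207) = 35691 + 3*207*(-190) = 35691 - 117990 = -82299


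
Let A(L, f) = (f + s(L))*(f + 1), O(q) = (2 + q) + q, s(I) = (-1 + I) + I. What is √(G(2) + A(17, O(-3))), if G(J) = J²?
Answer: I*√83 ≈ 9.1104*I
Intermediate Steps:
s(I) = -1 + 2*I
O(q) = 2 + 2*q
A(L, f) = (1 + f)*(-1 + f + 2*L) (A(L, f) = (f + (-1 + 2*L))*(f + 1) = (-1 + f + 2*L)*(1 + f) = (1 + f)*(-1 + f + 2*L))
√(G(2) + A(17, O(-3))) = √(2² + (-1 + (2 + 2*(-3))² + 2*17 + 2*17*(2 + 2*(-3)))) = √(4 + (-1 + (2 - 6)² + 34 + 2*17*(2 - 6))) = √(4 + (-1 + (-4)² + 34 + 2*17*(-4))) = √(4 + (-1 + 16 + 34 - 136)) = √(4 - 87) = √(-83) = I*√83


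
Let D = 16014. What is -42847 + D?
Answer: -26833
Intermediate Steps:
-42847 + D = -42847 + 16014 = -26833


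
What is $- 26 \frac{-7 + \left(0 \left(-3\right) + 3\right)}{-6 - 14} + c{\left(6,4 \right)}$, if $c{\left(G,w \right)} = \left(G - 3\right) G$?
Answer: $\frac{64}{5} \approx 12.8$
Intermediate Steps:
$c{\left(G,w \right)} = G \left(-3 + G\right)$ ($c{\left(G,w \right)} = \left(-3 + G\right) G = G \left(-3 + G\right)$)
$- 26 \frac{-7 + \left(0 \left(-3\right) + 3\right)}{-6 - 14} + c{\left(6,4 \right)} = - 26 \frac{-7 + \left(0 \left(-3\right) + 3\right)}{-6 - 14} + 6 \left(-3 + 6\right) = - 26 \frac{-7 + \left(0 + 3\right)}{-20} + 6 \cdot 3 = - 26 \left(-7 + 3\right) \left(- \frac{1}{20}\right) + 18 = - 26 \left(\left(-4\right) \left(- \frac{1}{20}\right)\right) + 18 = \left(-26\right) \frac{1}{5} + 18 = - \frac{26}{5} + 18 = \frac{64}{5}$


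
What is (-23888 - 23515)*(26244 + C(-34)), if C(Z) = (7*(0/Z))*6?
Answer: -1244044332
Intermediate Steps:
C(Z) = 0 (C(Z) = (7*0)*6 = 0*6 = 0)
(-23888 - 23515)*(26244 + C(-34)) = (-23888 - 23515)*(26244 + 0) = -47403*26244 = -1244044332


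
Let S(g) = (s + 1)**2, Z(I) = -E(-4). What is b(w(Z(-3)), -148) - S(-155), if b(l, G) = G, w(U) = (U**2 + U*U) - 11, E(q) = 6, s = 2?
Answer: -157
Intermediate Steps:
Z(I) = -6 (Z(I) = -1*6 = -6)
S(g) = 9 (S(g) = (2 + 1)**2 = 3**2 = 9)
w(U) = -11 + 2*U**2 (w(U) = (U**2 + U**2) - 11 = 2*U**2 - 11 = -11 + 2*U**2)
b(w(Z(-3)), -148) - S(-155) = -148 - 1*9 = -148 - 9 = -157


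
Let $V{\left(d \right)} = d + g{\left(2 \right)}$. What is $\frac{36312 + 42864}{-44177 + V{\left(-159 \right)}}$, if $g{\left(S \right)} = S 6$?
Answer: $- \frac{19794}{11081} \approx -1.7863$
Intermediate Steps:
$g{\left(S \right)} = 6 S$
$V{\left(d \right)} = 12 + d$ ($V{\left(d \right)} = d + 6 \cdot 2 = d + 12 = 12 + d$)
$\frac{36312 + 42864}{-44177 + V{\left(-159 \right)}} = \frac{36312 + 42864}{-44177 + \left(12 - 159\right)} = \frac{79176}{-44177 - 147} = \frac{79176}{-44324} = 79176 \left(- \frac{1}{44324}\right) = - \frac{19794}{11081}$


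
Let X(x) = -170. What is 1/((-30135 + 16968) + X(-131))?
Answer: -1/13337 ≈ -7.4979e-5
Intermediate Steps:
1/((-30135 + 16968) + X(-131)) = 1/((-30135 + 16968) - 170) = 1/(-13167 - 170) = 1/(-13337) = -1/13337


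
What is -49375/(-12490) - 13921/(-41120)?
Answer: 220417329/51358880 ≈ 4.2917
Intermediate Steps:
-49375/(-12490) - 13921/(-41120) = -49375*(-1/12490) - 13921*(-1/41120) = 9875/2498 + 13921/41120 = 220417329/51358880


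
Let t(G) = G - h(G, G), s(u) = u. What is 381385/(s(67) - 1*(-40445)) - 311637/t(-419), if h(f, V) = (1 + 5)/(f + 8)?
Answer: 1751522106113/2325429312 ≈ 753.20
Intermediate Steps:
h(f, V) = 6/(8 + f)
t(G) = G - 6/(8 + G)
381385/(s(67) - 1*(-40445)) - 311637/t(-419) = 381385/(67 - 1*(-40445)) - 311637*(8 - 419)/(-6 - 419*(8 - 419)) = 381385/(67 + 40445) - 311637*(-411/(-6 - 419*(-411))) = 381385/40512 - 311637*(-411/(-6 + 172209)) = 381385*(1/40512) - 311637/((-1/411*172203)) = 381385/40512 - 311637/(-57401/137) = 381385/40512 - 311637*(-137/57401) = 381385/40512 + 42694269/57401 = 1751522106113/2325429312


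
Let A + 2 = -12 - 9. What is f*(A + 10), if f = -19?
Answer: 247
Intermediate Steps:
A = -23 (A = -2 + (-12 - 9) = -2 - 21 = -23)
f*(A + 10) = -19*(-23 + 10) = -19*(-13) = 247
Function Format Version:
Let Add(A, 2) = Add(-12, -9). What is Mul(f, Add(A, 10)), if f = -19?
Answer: 247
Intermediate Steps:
A = -23 (A = Add(-2, Add(-12, -9)) = Add(-2, -21) = -23)
Mul(f, Add(A, 10)) = Mul(-19, Add(-23, 10)) = Mul(-19, -13) = 247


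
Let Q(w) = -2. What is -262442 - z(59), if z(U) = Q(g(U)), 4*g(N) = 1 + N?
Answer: -262440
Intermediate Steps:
g(N) = ¼ + N/4 (g(N) = (1 + N)/4 = ¼ + N/4)
z(U) = -2
-262442 - z(59) = -262442 - 1*(-2) = -262442 + 2 = -262440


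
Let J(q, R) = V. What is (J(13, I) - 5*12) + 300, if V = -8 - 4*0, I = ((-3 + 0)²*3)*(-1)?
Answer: 232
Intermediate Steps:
I = -27 (I = ((-3)²*3)*(-1) = (9*3)*(-1) = 27*(-1) = -27)
V = -8 (V = -8 + 0 = -8)
J(q, R) = -8
(J(13, I) - 5*12) + 300 = (-8 - 5*12) + 300 = (-8 - 60) + 300 = -68 + 300 = 232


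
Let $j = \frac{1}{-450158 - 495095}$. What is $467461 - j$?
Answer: $\frac{441868912634}{945253} \approx 4.6746 \cdot 10^{5}$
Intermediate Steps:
$j = - \frac{1}{945253}$ ($j = \frac{1}{-945253} = - \frac{1}{945253} \approx -1.0579 \cdot 10^{-6}$)
$467461 - j = 467461 - - \frac{1}{945253} = 467461 + \frac{1}{945253} = \frac{441868912634}{945253}$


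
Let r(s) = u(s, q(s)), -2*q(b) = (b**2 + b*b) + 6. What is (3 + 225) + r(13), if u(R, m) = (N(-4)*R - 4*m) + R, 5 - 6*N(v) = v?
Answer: 1897/2 ≈ 948.50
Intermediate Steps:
q(b) = -3 - b**2 (q(b) = -((b**2 + b*b) + 6)/2 = -((b**2 + b**2) + 6)/2 = -(2*b**2 + 6)/2 = -(6 + 2*b**2)/2 = -3 - b**2)
N(v) = 5/6 - v/6
u(R, m) = -4*m + 5*R/2 (u(R, m) = ((5/6 - 1/6*(-4))*R - 4*m) + R = ((5/6 + 2/3)*R - 4*m) + R = (3*R/2 - 4*m) + R = (-4*m + 3*R/2) + R = -4*m + 5*R/2)
r(s) = 12 + 4*s**2 + 5*s/2 (r(s) = -4*(-3 - s**2) + 5*s/2 = (12 + 4*s**2) + 5*s/2 = 12 + 4*s**2 + 5*s/2)
(3 + 225) + r(13) = (3 + 225) + (12 + 4*13**2 + (5/2)*13) = 228 + (12 + 4*169 + 65/2) = 228 + (12 + 676 + 65/2) = 228 + 1441/2 = 1897/2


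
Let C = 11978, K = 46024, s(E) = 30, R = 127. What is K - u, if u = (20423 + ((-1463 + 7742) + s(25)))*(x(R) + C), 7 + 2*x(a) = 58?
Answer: -320831538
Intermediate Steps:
x(a) = 51/2 (x(a) = -7/2 + (½)*58 = -7/2 + 29 = 51/2)
u = 320877562 (u = (20423 + ((-1463 + 7742) + 30))*(51/2 + 11978) = (20423 + (6279 + 30))*(24007/2) = (20423 + 6309)*(24007/2) = 26732*(24007/2) = 320877562)
K - u = 46024 - 1*320877562 = 46024 - 320877562 = -320831538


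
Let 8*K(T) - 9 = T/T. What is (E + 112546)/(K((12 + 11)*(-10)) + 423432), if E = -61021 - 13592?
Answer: 151732/1693733 ≈ 0.089584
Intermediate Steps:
E = -74613
K(T) = 5/4 (K(T) = 9/8 + (T/T)/8 = 9/8 + (1/8)*1 = 9/8 + 1/8 = 5/4)
(E + 112546)/(K((12 + 11)*(-10)) + 423432) = (-74613 + 112546)/(5/4 + 423432) = 37933/(1693733/4) = 37933*(4/1693733) = 151732/1693733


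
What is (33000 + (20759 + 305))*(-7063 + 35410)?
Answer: 1532552208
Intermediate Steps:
(33000 + (20759 + 305))*(-7063 + 35410) = (33000 + 21064)*28347 = 54064*28347 = 1532552208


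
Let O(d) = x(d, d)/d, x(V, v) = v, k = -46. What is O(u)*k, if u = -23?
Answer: -46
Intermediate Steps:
O(d) = 1 (O(d) = d/d = 1)
O(u)*k = 1*(-46) = -46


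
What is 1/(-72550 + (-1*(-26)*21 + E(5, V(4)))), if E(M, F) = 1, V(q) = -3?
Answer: -1/72003 ≈ -1.3888e-5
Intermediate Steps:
1/(-72550 + (-1*(-26)*21 + E(5, V(4)))) = 1/(-72550 + (-1*(-26)*21 + 1)) = 1/(-72550 + (26*21 + 1)) = 1/(-72550 + (546 + 1)) = 1/(-72550 + 547) = 1/(-72003) = -1/72003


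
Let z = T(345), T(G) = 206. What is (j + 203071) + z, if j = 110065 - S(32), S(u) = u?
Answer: 313310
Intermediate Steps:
z = 206
j = 110033 (j = 110065 - 1*32 = 110065 - 32 = 110033)
(j + 203071) + z = (110033 + 203071) + 206 = 313104 + 206 = 313310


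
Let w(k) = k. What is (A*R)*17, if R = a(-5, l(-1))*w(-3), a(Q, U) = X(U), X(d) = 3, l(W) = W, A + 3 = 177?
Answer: -26622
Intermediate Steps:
A = 174 (A = -3 + 177 = 174)
a(Q, U) = 3
R = -9 (R = 3*(-3) = -9)
(A*R)*17 = (174*(-9))*17 = -1566*17 = -26622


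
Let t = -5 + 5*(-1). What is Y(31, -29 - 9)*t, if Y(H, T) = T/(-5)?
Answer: -76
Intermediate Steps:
t = -10 (t = -5 - 5 = -10)
Y(H, T) = -T/5 (Y(H, T) = T*(-⅕) = -T/5)
Y(31, -29 - 9)*t = -(-29 - 9)/5*(-10) = -⅕*(-38)*(-10) = (38/5)*(-10) = -76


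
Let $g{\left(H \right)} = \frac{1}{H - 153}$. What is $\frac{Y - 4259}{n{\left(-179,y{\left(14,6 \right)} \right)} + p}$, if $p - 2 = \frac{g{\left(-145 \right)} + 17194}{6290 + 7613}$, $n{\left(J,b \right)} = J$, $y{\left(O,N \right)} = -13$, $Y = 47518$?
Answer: $- \frac{179226103346}{728203827} \approx -246.12$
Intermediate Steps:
$g{\left(H \right)} = \frac{1}{-153 + H}$
$p = \frac{13409999}{4143094}$ ($p = 2 + \frac{\frac{1}{-153 - 145} + 17194}{6290 + 7613} = 2 + \frac{\frac{1}{-298} + 17194}{13903} = 2 + \left(- \frac{1}{298} + 17194\right) \frac{1}{13903} = 2 + \frac{5123811}{298} \cdot \frac{1}{13903} = 2 + \frac{5123811}{4143094} = \frac{13409999}{4143094} \approx 3.2367$)
$\frac{Y - 4259}{n{\left(-179,y{\left(14,6 \right)} \right)} + p} = \frac{47518 - 4259}{-179 + \frac{13409999}{4143094}} = \frac{43259}{- \frac{728203827}{4143094}} = 43259 \left(- \frac{4143094}{728203827}\right) = - \frac{179226103346}{728203827}$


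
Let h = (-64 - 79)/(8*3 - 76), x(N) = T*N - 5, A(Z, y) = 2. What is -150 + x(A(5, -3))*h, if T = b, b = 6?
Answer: -523/4 ≈ -130.75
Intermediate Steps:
T = 6
x(N) = -5 + 6*N (x(N) = 6*N - 5 = -5 + 6*N)
h = 11/4 (h = -143/(24 - 76) = -143/(-52) = -143*(-1/52) = 11/4 ≈ 2.7500)
-150 + x(A(5, -3))*h = -150 + (-5 + 6*2)*(11/4) = -150 + (-5 + 12)*(11/4) = -150 + 7*(11/4) = -150 + 77/4 = -523/4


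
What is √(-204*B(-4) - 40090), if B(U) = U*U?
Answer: I*√43354 ≈ 208.22*I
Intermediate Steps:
B(U) = U²
√(-204*B(-4) - 40090) = √(-204*(-4)² - 40090) = √(-204*16 - 40090) = √(-3264 - 40090) = √(-43354) = I*√43354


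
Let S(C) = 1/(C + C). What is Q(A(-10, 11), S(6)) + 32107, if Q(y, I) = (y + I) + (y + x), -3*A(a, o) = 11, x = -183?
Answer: 127667/4 ≈ 31917.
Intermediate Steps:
S(C) = 1/(2*C)
A(a, o) = -11/3 (A(a, o) = -⅓*11 = -11/3)
Q(y, I) = -183 + I + 2*y (Q(y, I) = (y + I) + (y - 183) = (I + y) + (-183 + y) = -183 + I + 2*y)
Q(A(-10, 11), S(6)) + 32107 = (-183 + (½)/6 + 2*(-11/3)) + 32107 = (-183 + (½)*(⅙) - 22/3) + 32107 = (-183 + 1/12 - 22/3) + 32107 = -761/4 + 32107 = 127667/4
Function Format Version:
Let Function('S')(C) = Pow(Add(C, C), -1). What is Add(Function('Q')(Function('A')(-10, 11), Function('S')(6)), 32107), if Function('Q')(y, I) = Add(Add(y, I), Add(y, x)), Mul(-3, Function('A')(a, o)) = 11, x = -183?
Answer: Rational(127667, 4) ≈ 31917.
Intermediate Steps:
Function('S')(C) = Mul(Rational(1, 2), Pow(C, -1)) (Function('S')(C) = Pow(Mul(2, C), -1) = Mul(Rational(1, 2), Pow(C, -1)))
Function('A')(a, o) = Rational(-11, 3) (Function('A')(a, o) = Mul(Rational(-1, 3), 11) = Rational(-11, 3))
Function('Q')(y, I) = Add(-183, I, Mul(2, y)) (Function('Q')(y, I) = Add(Add(y, I), Add(y, -183)) = Add(Add(I, y), Add(-183, y)) = Add(-183, I, Mul(2, y)))
Add(Function('Q')(Function('A')(-10, 11), Function('S')(6)), 32107) = Add(Add(-183, Mul(Rational(1, 2), Pow(6, -1)), Mul(2, Rational(-11, 3))), 32107) = Add(Add(-183, Mul(Rational(1, 2), Rational(1, 6)), Rational(-22, 3)), 32107) = Add(Add(-183, Rational(1, 12), Rational(-22, 3)), 32107) = Add(Rational(-761, 4), 32107) = Rational(127667, 4)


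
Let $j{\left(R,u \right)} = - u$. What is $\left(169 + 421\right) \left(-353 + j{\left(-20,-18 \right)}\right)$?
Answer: $-197650$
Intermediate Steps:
$\left(169 + 421\right) \left(-353 + j{\left(-20,-18 \right)}\right) = \left(169 + 421\right) \left(-353 - -18\right) = 590 \left(-353 + 18\right) = 590 \left(-335\right) = -197650$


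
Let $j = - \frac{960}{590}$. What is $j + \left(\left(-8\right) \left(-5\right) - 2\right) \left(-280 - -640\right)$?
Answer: $\frac{807024}{59} \approx 13678.0$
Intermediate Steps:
$j = - \frac{96}{59}$ ($j = \left(-960\right) \frac{1}{590} = - \frac{96}{59} \approx -1.6271$)
$j + \left(\left(-8\right) \left(-5\right) - 2\right) \left(-280 - -640\right) = - \frac{96}{59} + \left(\left(-8\right) \left(-5\right) - 2\right) \left(-280 - -640\right) = - \frac{96}{59} + \left(40 - 2\right) \left(-280 + 640\right) = - \frac{96}{59} + 38 \cdot 360 = - \frac{96}{59} + 13680 = \frac{807024}{59}$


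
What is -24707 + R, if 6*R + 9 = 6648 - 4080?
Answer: -48561/2 ≈ -24281.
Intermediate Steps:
R = 853/2 (R = -3/2 + (6648 - 4080)/6 = -3/2 + (1/6)*2568 = -3/2 + 428 = 853/2 ≈ 426.50)
-24707 + R = -24707 + 853/2 = -48561/2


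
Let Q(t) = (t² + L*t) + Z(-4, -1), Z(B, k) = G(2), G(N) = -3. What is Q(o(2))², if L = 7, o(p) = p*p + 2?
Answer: 5625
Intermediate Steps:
o(p) = 2 + p² (o(p) = p² + 2 = 2 + p²)
Z(B, k) = -3
Q(t) = -3 + t² + 7*t (Q(t) = (t² + 7*t) - 3 = -3 + t² + 7*t)
Q(o(2))² = (-3 + (2 + 2²)² + 7*(2 + 2²))² = (-3 + (2 + 4)² + 7*(2 + 4))² = (-3 + 6² + 7*6)² = (-3 + 36 + 42)² = 75² = 5625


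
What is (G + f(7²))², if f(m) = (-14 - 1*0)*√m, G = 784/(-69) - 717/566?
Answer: 18666798019081/1525214916 ≈ 12239.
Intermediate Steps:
G = -493217/39054 (G = 784*(-1/69) - 717*1/566 = -784/69 - 717/566 = -493217/39054 ≈ -12.629)
f(m) = -14*√m (f(m) = (-14 + 0)*√m = -14*√m)
(G + f(7²))² = (-493217/39054 - 14*√(7²))² = (-493217/39054 - 14*√49)² = (-493217/39054 - 14*7)² = (-493217/39054 - 98)² = (-4320509/39054)² = 18666798019081/1525214916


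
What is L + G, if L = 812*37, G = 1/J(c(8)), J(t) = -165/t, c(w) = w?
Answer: 4957252/165 ≈ 30044.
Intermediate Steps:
G = -8/165 (G = 1/(-165/8) = -8/165 ≈ -0.048485)
L = 30044
L + G = 30044 - 8/165 = 4957252/165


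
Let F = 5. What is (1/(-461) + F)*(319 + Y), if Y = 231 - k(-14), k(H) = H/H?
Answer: 1264896/461 ≈ 2743.8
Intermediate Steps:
k(H) = 1
Y = 230 (Y = 231 - 1*1 = 231 - 1 = 230)
(1/(-461) + F)*(319 + Y) = (1/(-461) + 5)*(319 + 230) = (-1/461 + 5)*549 = (2304/461)*549 = 1264896/461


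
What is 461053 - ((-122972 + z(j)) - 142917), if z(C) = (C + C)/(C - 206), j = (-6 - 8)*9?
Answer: 60336123/83 ≈ 7.2694e+5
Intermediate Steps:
j = -126 (j = -14*9 = -126)
z(C) = 2*C/(-206 + C) (z(C) = (2*C)/(-206 + C) = 2*C/(-206 + C))
461053 - ((-122972 + z(j)) - 142917) = 461053 - ((-122972 + 2*(-126)/(-206 - 126)) - 142917) = 461053 - ((-122972 + 2*(-126)/(-332)) - 142917) = 461053 - ((-122972 + 2*(-126)*(-1/332)) - 142917) = 461053 - ((-122972 + 63/83) - 142917) = 461053 - (-10206613/83 - 142917) = 461053 - 1*(-22068724/83) = 461053 + 22068724/83 = 60336123/83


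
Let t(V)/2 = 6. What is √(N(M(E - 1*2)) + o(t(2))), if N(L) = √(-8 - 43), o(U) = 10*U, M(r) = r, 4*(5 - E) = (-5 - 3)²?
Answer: √(120 + I*√51) ≈ 10.959 + 0.32582*I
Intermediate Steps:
E = -11 (E = 5 - (-5 - 3)²/4 = 5 - ¼*(-8)² = 5 - ¼*64 = 5 - 16 = -11)
t(V) = 12 (t(V) = 2*6 = 12)
N(L) = I*√51 (N(L) = √(-51) = I*√51)
√(N(M(E - 1*2)) + o(t(2))) = √(I*√51 + 10*12) = √(I*√51 + 120) = √(120 + I*√51)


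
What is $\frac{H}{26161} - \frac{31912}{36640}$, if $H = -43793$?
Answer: $- \frac{304928169}{119817380} \approx -2.5449$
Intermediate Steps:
$\frac{H}{26161} - \frac{31912}{36640} = - \frac{43793}{26161} - \frac{31912}{36640} = \left(-43793\right) \frac{1}{26161} - \frac{3989}{4580} = - \frac{43793}{26161} - \frac{3989}{4580} = - \frac{304928169}{119817380}$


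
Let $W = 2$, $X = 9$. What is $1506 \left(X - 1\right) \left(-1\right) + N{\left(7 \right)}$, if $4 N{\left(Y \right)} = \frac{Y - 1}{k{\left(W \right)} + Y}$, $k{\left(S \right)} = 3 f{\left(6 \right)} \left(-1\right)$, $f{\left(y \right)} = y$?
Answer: $- \frac{265059}{22} \approx -12048.0$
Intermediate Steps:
$k{\left(S \right)} = -18$ ($k{\left(S \right)} = 3 \cdot 6 \left(-1\right) = 18 \left(-1\right) = -18$)
$N{\left(Y \right)} = \frac{-1 + Y}{4 \left(-18 + Y\right)}$ ($N{\left(Y \right)} = \frac{\left(Y - 1\right) \frac{1}{-18 + Y}}{4} = \frac{\left(-1 + Y\right) \frac{1}{-18 + Y}}{4} = \frac{\frac{1}{-18 + Y} \left(-1 + Y\right)}{4} = \frac{-1 + Y}{4 \left(-18 + Y\right)}$)
$1506 \left(X - 1\right) \left(-1\right) + N{\left(7 \right)} = 1506 \left(9 - 1\right) \left(-1\right) + \frac{-1 + 7}{4 \left(-18 + 7\right)} = 1506 \cdot 8 \left(-1\right) + \frac{1}{4} \frac{1}{-11} \cdot 6 = 1506 \left(-8\right) + \frac{1}{4} \left(- \frac{1}{11}\right) 6 = -12048 - \frac{3}{22} = - \frac{265059}{22}$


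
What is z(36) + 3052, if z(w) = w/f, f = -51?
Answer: 51872/17 ≈ 3051.3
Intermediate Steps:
z(w) = -w/51 (z(w) = w/(-51) = w*(-1/51) = -w/51)
z(36) + 3052 = -1/51*36 + 3052 = -12/17 + 3052 = 51872/17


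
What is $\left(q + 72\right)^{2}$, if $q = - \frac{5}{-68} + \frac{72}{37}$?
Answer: $\frac{34682730289}{6330256} \approx 5478.9$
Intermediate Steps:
$q = \frac{5081}{2516}$ ($q = \left(-5\right) \left(- \frac{1}{68}\right) + 72 \cdot \frac{1}{37} = \frac{5}{68} + \frac{72}{37} = \frac{5081}{2516} \approx 2.0195$)
$\left(q + 72\right)^{2} = \left(\frac{5081}{2516} + 72\right)^{2} = \left(\frac{186233}{2516}\right)^{2} = \frac{34682730289}{6330256}$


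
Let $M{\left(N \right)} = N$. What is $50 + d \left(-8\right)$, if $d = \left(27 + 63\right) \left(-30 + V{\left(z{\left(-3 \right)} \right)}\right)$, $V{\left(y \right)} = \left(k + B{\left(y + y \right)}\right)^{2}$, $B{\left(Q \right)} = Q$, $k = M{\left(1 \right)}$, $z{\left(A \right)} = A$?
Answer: $3650$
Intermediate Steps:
$k = 1$
$V{\left(y \right)} = \left(1 + 2 y\right)^{2}$ ($V{\left(y \right)} = \left(1 + \left(y + y\right)\right)^{2} = \left(1 + 2 y\right)^{2}$)
$d = -450$ ($d = \left(27 + 63\right) \left(-30 + \left(1 + 2 \left(-3\right)\right)^{2}\right) = 90 \left(-30 + \left(1 - 6\right)^{2}\right) = 90 \left(-30 + \left(-5\right)^{2}\right) = 90 \left(-30 + 25\right) = 90 \left(-5\right) = -450$)
$50 + d \left(-8\right) = 50 - -3600 = 50 + 3600 = 3650$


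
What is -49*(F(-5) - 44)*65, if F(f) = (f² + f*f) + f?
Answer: -3185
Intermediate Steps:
F(f) = f + 2*f² (F(f) = (f² + f²) + f = 2*f² + f = f + 2*f²)
-49*(F(-5) - 44)*65 = -49*(-5*(1 + 2*(-5)) - 44)*65 = -49*(-5*(1 - 10) - 44)*65 = -49*(-5*(-9) - 44)*65 = -49*(45 - 44)*65 = -49*1*65 = -49*65 = -3185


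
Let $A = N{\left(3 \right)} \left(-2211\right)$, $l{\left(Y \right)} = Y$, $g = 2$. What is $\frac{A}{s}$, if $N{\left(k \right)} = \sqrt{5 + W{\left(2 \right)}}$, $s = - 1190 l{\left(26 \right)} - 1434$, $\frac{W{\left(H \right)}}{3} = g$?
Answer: $\frac{2211 \sqrt{11}}{32374} \approx 0.22651$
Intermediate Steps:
$W{\left(H \right)} = 6$ ($W{\left(H \right)} = 3 \cdot 2 = 6$)
$s = -32374$ ($s = \left(-1190\right) 26 - 1434 = -30940 - 1434 = -32374$)
$N{\left(k \right)} = \sqrt{11}$ ($N{\left(k \right)} = \sqrt{5 + 6} = \sqrt{11}$)
$A = - 2211 \sqrt{11}$ ($A = \sqrt{11} \left(-2211\right) = - 2211 \sqrt{11} \approx -7333.1$)
$\frac{A}{s} = \frac{\left(-2211\right) \sqrt{11}}{-32374} = - 2211 \sqrt{11} \left(- \frac{1}{32374}\right) = \frac{2211 \sqrt{11}}{32374}$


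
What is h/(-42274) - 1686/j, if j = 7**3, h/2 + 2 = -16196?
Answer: -30081068/7249991 ≈ -4.1491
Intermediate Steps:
h = -32396 (h = -4 + 2*(-16196) = -4 - 32392 = -32396)
j = 343
h/(-42274) - 1686/j = -32396/(-42274) - 1686/343 = -32396*(-1/42274) - 1686*1/343 = 16198/21137 - 1686/343 = -30081068/7249991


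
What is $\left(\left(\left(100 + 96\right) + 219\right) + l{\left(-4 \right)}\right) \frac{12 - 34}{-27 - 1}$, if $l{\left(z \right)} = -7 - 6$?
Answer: $\frac{2211}{7} \approx 315.86$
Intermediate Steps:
$l{\left(z \right)} = -13$ ($l{\left(z \right)} = -7 - 6 = -13$)
$\left(\left(\left(100 + 96\right) + 219\right) + l{\left(-4 \right)}\right) \frac{12 - 34}{-27 - 1} = \left(\left(\left(100 + 96\right) + 219\right) - 13\right) \frac{12 - 34}{-27 - 1} = \left(\left(196 + 219\right) - 13\right) \left(- \frac{22}{-28}\right) = \left(415 - 13\right) \left(\left(-22\right) \left(- \frac{1}{28}\right)\right) = 402 \cdot \frac{11}{14} = \frac{2211}{7}$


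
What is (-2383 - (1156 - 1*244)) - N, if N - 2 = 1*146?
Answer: -3443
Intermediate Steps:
N = 148 (N = 2 + 1*146 = 2 + 146 = 148)
(-2383 - (1156 - 1*244)) - N = (-2383 - (1156 - 1*244)) - 1*148 = (-2383 - (1156 - 244)) - 148 = (-2383 - 1*912) - 148 = (-2383 - 912) - 148 = -3295 - 148 = -3443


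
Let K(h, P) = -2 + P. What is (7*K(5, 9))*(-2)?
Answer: -98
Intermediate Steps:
(7*K(5, 9))*(-2) = (7*(-2 + 9))*(-2) = (7*7)*(-2) = 49*(-2) = -98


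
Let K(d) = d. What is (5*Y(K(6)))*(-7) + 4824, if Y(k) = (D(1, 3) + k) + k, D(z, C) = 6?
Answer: 4194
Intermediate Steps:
Y(k) = 6 + 2*k (Y(k) = (6 + k) + k = 6 + 2*k)
(5*Y(K(6)))*(-7) + 4824 = (5*(6 + 2*6))*(-7) + 4824 = (5*(6 + 12))*(-7) + 4824 = (5*18)*(-7) + 4824 = 90*(-7) + 4824 = -630 + 4824 = 4194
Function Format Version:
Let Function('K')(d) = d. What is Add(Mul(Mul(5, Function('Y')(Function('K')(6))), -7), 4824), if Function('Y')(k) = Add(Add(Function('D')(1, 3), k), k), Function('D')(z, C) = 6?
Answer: 4194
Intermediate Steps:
Function('Y')(k) = Add(6, Mul(2, k)) (Function('Y')(k) = Add(Add(6, k), k) = Add(6, Mul(2, k)))
Add(Mul(Mul(5, Function('Y')(Function('K')(6))), -7), 4824) = Add(Mul(Mul(5, Add(6, Mul(2, 6))), -7), 4824) = Add(Mul(Mul(5, Add(6, 12)), -7), 4824) = Add(Mul(Mul(5, 18), -7), 4824) = Add(Mul(90, -7), 4824) = Add(-630, 4824) = 4194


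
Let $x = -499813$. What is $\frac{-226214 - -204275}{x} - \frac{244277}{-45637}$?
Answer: $\frac{123094050344}{22809965881} \approx 5.3965$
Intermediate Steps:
$\frac{-226214 - -204275}{x} - \frac{244277}{-45637} = \frac{-226214 - -204275}{-499813} - \frac{244277}{-45637} = \left(-226214 + 204275\right) \left(- \frac{1}{499813}\right) - - \frac{244277}{45637} = \left(-21939\right) \left(- \frac{1}{499813}\right) + \frac{244277}{45637} = \frac{21939}{499813} + \frac{244277}{45637} = \frac{123094050344}{22809965881}$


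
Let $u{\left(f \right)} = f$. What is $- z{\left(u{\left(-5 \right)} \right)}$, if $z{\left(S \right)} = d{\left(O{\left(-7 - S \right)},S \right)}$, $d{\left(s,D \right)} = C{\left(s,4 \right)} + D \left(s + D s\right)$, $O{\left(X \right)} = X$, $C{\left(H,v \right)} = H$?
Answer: $42$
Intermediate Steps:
$d{\left(s,D \right)} = s + D \left(s + D s\right)$
$z{\left(S \right)} = \left(-7 - S\right) \left(1 + S + S^{2}\right)$
$- z{\left(u{\left(-5 \right)} \right)} = - (-7 - \left(-5\right)^{3} - -40 - 8 \left(-5\right)^{2}) = - (-7 - -125 + 40 - 200) = - (-7 + 125 + 40 - 200) = \left(-1\right) \left(-42\right) = 42$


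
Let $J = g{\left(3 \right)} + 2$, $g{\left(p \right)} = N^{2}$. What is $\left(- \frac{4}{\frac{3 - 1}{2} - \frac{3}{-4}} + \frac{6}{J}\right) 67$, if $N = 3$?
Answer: $- \frac{8978}{77} \approx -116.6$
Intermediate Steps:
$g{\left(p \right)} = 9$ ($g{\left(p \right)} = 3^{2} = 9$)
$J = 11$ ($J = 9 + 2 = 11$)
$\left(- \frac{4}{\frac{3 - 1}{2} - \frac{3}{-4}} + \frac{6}{J}\right) 67 = \left(- \frac{4}{\frac{3 - 1}{2} - \frac{3}{-4}} + \frac{6}{11}\right) 67 = \left(- \frac{4}{2 \cdot \frac{1}{2} - - \frac{3}{4}} + 6 \cdot \frac{1}{11}\right) 67 = \left(- \frac{4}{1 + \frac{3}{4}} + \frac{6}{11}\right) 67 = \left(- \frac{4}{\frac{7}{4}} + \frac{6}{11}\right) 67 = \left(\left(-4\right) \frac{4}{7} + \frac{6}{11}\right) 67 = \left(- \frac{16}{7} + \frac{6}{11}\right) 67 = \left(- \frac{134}{77}\right) 67 = - \frac{8978}{77}$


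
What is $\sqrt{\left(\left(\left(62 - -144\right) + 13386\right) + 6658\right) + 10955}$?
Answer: $79 \sqrt{5} \approx 176.65$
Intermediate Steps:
$\sqrt{\left(\left(\left(62 - -144\right) + 13386\right) + 6658\right) + 10955} = \sqrt{\left(\left(\left(62 + 144\right) + 13386\right) + 6658\right) + 10955} = \sqrt{\left(\left(206 + 13386\right) + 6658\right) + 10955} = \sqrt{\left(13592 + 6658\right) + 10955} = \sqrt{20250 + 10955} = \sqrt{31205} = 79 \sqrt{5}$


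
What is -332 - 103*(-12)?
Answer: 904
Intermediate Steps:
-332 - 103*(-12) = -332 + 1236 = 904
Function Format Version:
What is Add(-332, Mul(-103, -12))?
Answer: 904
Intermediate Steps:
Add(-332, Mul(-103, -12)) = Add(-332, 1236) = 904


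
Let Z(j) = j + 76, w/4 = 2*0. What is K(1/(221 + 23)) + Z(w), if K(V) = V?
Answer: 18545/244 ≈ 76.004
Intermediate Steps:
w = 0 (w = 4*(2*0) = 4*0 = 0)
Z(j) = 76 + j
K(1/(221 + 23)) + Z(w) = 1/(221 + 23) + (76 + 0) = 1/244 + 76 = 18545/244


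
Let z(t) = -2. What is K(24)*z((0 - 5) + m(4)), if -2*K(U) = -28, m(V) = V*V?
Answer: -28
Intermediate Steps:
m(V) = V²
K(U) = 14 (K(U) = -½*(-28) = 14)
K(24)*z((0 - 5) + m(4)) = 14*(-2) = -28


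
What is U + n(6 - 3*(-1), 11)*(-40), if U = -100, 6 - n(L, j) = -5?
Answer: -540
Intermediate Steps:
n(L, j) = 11 (n(L, j) = 6 - 1*(-5) = 6 + 5 = 11)
U + n(6 - 3*(-1), 11)*(-40) = -100 + 11*(-40) = -100 - 440 = -540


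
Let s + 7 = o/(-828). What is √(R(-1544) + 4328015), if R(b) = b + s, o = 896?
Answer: 4*√1287393122/69 ≈ 2080.0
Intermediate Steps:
s = -1673/207 (s = -7 + 896/(-828) = -7 + 896*(-1/828) = -7 - 224/207 = -1673/207 ≈ -8.0821)
R(b) = -1673/207 + b (R(b) = b - 1673/207 = -1673/207 + b)
√(R(-1544) + 4328015) = √((-1673/207 - 1544) + 4328015) = √(-321281/207 + 4328015) = √(895577824/207) = 4*√1287393122/69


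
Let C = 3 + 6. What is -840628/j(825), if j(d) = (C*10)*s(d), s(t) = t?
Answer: -420314/37125 ≈ -11.322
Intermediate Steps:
C = 9
j(d) = 90*d (j(d) = (9*10)*d = 90*d)
-840628/j(825) = -840628/(90*825) = -840628/74250 = -840628*1/74250 = -420314/37125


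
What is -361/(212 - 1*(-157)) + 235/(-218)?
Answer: -165413/80442 ≈ -2.0563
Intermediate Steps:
-361/(212 - 1*(-157)) + 235/(-218) = -361/(212 + 157) + 235*(-1/218) = -361/369 - 235/218 = -165413/80442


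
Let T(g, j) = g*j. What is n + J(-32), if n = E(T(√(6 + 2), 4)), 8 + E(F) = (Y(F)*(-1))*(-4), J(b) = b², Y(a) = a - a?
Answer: 1016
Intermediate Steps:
Y(a) = 0
E(F) = -8 (E(F) = -8 + (0*(-1))*(-4) = -8 + 0*(-4) = -8 + 0 = -8)
n = -8
n + J(-32) = -8 + (-32)² = -8 + 1024 = 1016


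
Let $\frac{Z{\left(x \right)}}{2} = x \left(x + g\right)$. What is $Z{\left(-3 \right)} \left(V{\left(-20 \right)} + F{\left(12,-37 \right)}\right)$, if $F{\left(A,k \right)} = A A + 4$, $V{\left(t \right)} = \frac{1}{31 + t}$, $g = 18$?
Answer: $- \frac{146610}{11} \approx -13328.0$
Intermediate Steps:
$Z{\left(x \right)} = 2 x \left(18 + x\right)$ ($Z{\left(x \right)} = 2 x \left(x + 18\right) = 2 x \left(18 + x\right)$)
$F{\left(A,k \right)} = 4 + A^{2}$ ($F{\left(A,k \right)} = A^{2} + 4 = 4 + A^{2}$)
$Z{\left(-3 \right)} \left(V{\left(-20 \right)} + F{\left(12,-37 \right)}\right) = 2 \left(-3\right) \left(18 - 3\right) \left(\frac{1}{31 - 20} + \left(4 + 12^{2}\right)\right) = 2 \left(-3\right) 15 \left(\frac{1}{11} + \left(4 + 144\right)\right) = - 90 \left(\frac{1}{11} + 148\right) = \left(-90\right) \frac{1629}{11} = - \frac{146610}{11}$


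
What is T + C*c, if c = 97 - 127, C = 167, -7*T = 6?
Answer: -35076/7 ≈ -5010.9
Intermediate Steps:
T = -6/7 (T = -1/7*6 = -6/7 ≈ -0.85714)
c = -30
T + C*c = -6/7 + 167*(-30) = -6/7 - 5010 = -35076/7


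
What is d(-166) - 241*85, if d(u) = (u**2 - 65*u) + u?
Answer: 17695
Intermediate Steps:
d(u) = u**2 - 64*u
d(-166) - 241*85 = -166*(-64 - 166) - 241*85 = -166*(-230) - 20485 = 38180 - 20485 = 17695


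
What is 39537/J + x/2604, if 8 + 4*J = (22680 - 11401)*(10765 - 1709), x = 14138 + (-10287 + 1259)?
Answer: 2331966898/1187407911 ≈ 1.9639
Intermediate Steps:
x = 5110 (x = 14138 - 9028 = 5110)
J = 25535654 (J = -2 + ((22680 - 11401)*(10765 - 1709))/4 = -2 + (11279*9056)/4 = -2 + (¼)*102142624 = -2 + 25535656 = 25535654)
39537/J + x/2604 = 39537/25535654 + 5110/2604 = 39537*(1/25535654) + 5110*(1/2604) = 39537/25535654 + 365/186 = 2331966898/1187407911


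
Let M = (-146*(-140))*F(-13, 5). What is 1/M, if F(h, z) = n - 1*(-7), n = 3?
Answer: 1/204400 ≈ 4.8924e-6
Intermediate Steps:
F(h, z) = 10 (F(h, z) = 3 - 1*(-7) = 3 + 7 = 10)
M = 204400 (M = -146*(-140)*10 = 20440*10 = 204400)
1/M = 1/204400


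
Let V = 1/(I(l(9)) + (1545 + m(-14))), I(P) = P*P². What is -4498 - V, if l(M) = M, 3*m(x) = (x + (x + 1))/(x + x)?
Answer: -286437166/63681 ≈ -4498.0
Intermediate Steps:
m(x) = (1 + 2*x)/(6*x) (m(x) = ((x + (x + 1))/(x + x))/3 = ((x + (1 + x))/((2*x)))/3 = ((1 + 2*x)*(1/(2*x)))/3 = ((1 + 2*x)/(2*x))/3 = (1 + 2*x)/(6*x))
I(P) = P³
V = 28/63681 (V = 1/(9³ + (1545 + (⅙)*(1 + 2*(-14))/(-14))) = 1/(729 + (1545 + (⅙)*(-1/14)*(1 - 28))) = 1/(729 + (1545 + (⅙)*(-1/14)*(-27))) = 1/(729 + (1545 + 9/28)) = 1/(729 + 43269/28) = 1/(63681/28) = 28/63681 ≈ 0.00043969)
-4498 - V = -4498 - 1*28/63681 = -4498 - 28/63681 = -286437166/63681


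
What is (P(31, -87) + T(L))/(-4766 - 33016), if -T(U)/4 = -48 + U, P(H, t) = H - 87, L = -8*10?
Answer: -76/6297 ≈ -0.012069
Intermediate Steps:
L = -80
P(H, t) = -87 + H
T(U) = 192 - 4*U (T(U) = -4*(-48 + U) = 192 - 4*U)
(P(31, -87) + T(L))/(-4766 - 33016) = ((-87 + 31) + (192 - 4*(-80)))/(-4766 - 33016) = (-56 + (192 + 320))/(-37782) = (-56 + 512)*(-1/37782) = 456*(-1/37782) = -76/6297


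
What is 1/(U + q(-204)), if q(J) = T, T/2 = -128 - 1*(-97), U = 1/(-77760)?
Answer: -77760/4821121 ≈ -0.016129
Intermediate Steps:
U = -1/77760 ≈ -1.2860e-5
T = -62 (T = 2*(-128 - 1*(-97)) = 2*(-128 + 97) = 2*(-31) = -62)
q(J) = -62
1/(U + q(-204)) = 1/(-1/77760 - 62) = 1/(-4821121/77760) = -77760/4821121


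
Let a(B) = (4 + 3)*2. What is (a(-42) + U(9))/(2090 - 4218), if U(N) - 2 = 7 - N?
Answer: -1/152 ≈ -0.0065789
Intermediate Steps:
a(B) = 14 (a(B) = 7*2 = 14)
U(N) = 9 - N (U(N) = 2 + (7 - N) = 9 - N)
(a(-42) + U(9))/(2090 - 4218) = (14 + (9 - 1*9))/(2090 - 4218) = (14 + (9 - 9))/(-2128) = (14 + 0)*(-1/2128) = 14*(-1/2128) = -1/152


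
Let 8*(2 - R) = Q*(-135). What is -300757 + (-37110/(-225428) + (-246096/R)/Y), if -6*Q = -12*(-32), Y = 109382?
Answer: -142757835733043753/474661985798 ≈ -3.0076e+5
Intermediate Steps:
Q = -64 (Q = -(-2)*(-32) = -1/6*384 = -64)
R = -1078 (R = 2 - (-8)*(-135) = 2 - 1/8*8640 = 2 - 1080 = -1078)
-300757 + (-37110/(-225428) + (-246096/R)/Y) = -300757 + (-37110/(-225428) - 246096/(-1078)/109382) = -300757 + (-37110*(-1/225428) - 246096*(-1/1078)*(1/109382)) = -300757 + (18555/112714 + (123048/539)*(1/109382)) = -300757 + (18555/112714 + 61524/29478449) = -300757 + 79129605333/474661985798 = -142757835733043753/474661985798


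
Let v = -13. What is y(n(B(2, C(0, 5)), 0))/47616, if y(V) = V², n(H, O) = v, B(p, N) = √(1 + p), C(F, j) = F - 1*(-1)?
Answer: 169/47616 ≈ 0.0035492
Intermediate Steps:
C(F, j) = 1 + F (C(F, j) = F + 1 = 1 + F)
n(H, O) = -13
y(n(B(2, C(0, 5)), 0))/47616 = (-13)²/47616 = 169*(1/47616) = 169/47616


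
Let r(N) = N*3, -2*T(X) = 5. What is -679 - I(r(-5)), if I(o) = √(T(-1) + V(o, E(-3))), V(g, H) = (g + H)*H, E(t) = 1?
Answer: -679 - I*√66/2 ≈ -679.0 - 4.062*I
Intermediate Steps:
T(X) = -5/2 (T(X) = -½*5 = -5/2)
V(g, H) = H*(H + g) (V(g, H) = (H + g)*H = H*(H + g))
r(N) = 3*N
I(o) = √(-3/2 + o) (I(o) = √(-5/2 + 1*(1 + o)) = √(-5/2 + (1 + o)) = √(-3/2 + o))
-679 - I(r(-5)) = -679 - √(-6 + 4*(3*(-5)))/2 = -679 - √(-6 + 4*(-15))/2 = -679 - √(-6 - 60)/2 = -679 - √(-66)/2 = -679 - I*√66/2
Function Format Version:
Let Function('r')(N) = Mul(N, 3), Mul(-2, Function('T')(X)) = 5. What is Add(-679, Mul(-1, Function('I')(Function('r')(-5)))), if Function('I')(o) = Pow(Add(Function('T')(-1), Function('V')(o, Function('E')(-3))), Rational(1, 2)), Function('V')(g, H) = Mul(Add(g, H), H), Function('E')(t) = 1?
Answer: Add(-679, Mul(Rational(-1, 2), I, Pow(66, Rational(1, 2)))) ≈ Add(-679.00, Mul(-4.0620, I))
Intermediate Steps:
Function('T')(X) = Rational(-5, 2) (Function('T')(X) = Mul(Rational(-1, 2), 5) = Rational(-5, 2))
Function('V')(g, H) = Mul(H, Add(H, g)) (Function('V')(g, H) = Mul(Add(H, g), H) = Mul(H, Add(H, g)))
Function('r')(N) = Mul(3, N)
Function('I')(o) = Pow(Add(Rational(-3, 2), o), Rational(1, 2)) (Function('I')(o) = Pow(Add(Rational(-5, 2), Mul(1, Add(1, o))), Rational(1, 2)) = Pow(Add(Rational(-5, 2), Add(1, o)), Rational(1, 2)) = Pow(Add(Rational(-3, 2), o), Rational(1, 2)))
Add(-679, Mul(-1, Function('I')(Function('r')(-5)))) = Add(-679, Mul(-1, Mul(Rational(1, 2), Pow(Add(-6, Mul(4, Mul(3, -5))), Rational(1, 2))))) = Add(-679, Mul(-1, Mul(Rational(1, 2), Pow(Add(-6, Mul(4, -15)), Rational(1, 2))))) = Add(-679, Mul(-1, Mul(Rational(1, 2), Pow(Add(-6, -60), Rational(1, 2))))) = Add(-679, Mul(-1, Mul(Rational(1, 2), Pow(-66, Rational(1, 2))))) = Add(-679, Mul(-1, Mul(Rational(1, 2), Mul(I, Pow(66, Rational(1, 2)))))) = Add(-679, Mul(-1, Mul(Rational(1, 2), I, Pow(66, Rational(1, 2))))) = Add(-679, Mul(Rational(-1, 2), I, Pow(66, Rational(1, 2))))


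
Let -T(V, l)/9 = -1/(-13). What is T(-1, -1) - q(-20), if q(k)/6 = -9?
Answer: 693/13 ≈ 53.308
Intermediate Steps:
T(V, l) = -9/13 (T(V, l) = -(-9)/(-13) = -(-9)*(-1)/13 = -9*1/13 = -9/13)
q(k) = -54 (q(k) = 6*(-9) = -54)
T(-1, -1) - q(-20) = -9/13 - 1*(-54) = -9/13 + 54 = 693/13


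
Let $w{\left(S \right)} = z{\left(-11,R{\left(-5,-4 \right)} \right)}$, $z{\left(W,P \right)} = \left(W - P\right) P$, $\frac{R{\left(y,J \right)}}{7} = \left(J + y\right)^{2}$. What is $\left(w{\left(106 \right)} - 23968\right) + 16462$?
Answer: $-335232$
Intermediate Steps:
$R{\left(y,J \right)} = 7 \left(J + y\right)^{2}$
$z{\left(W,P \right)} = P \left(W - P\right)$
$w{\left(S \right)} = -327726$ ($w{\left(S \right)} = 7 \left(-4 - 5\right)^{2} \left(-11 - 7 \left(-4 - 5\right)^{2}\right) = 7 \left(-9\right)^{2} \left(-11 - 7 \left(-9\right)^{2}\right) = 7 \cdot 81 \left(-11 - 7 \cdot 81\right) = 567 \left(-11 - 567\right) = 567 \left(-578\right) = -327726$)
$\left(w{\left(106 \right)} - 23968\right) + 16462 = \left(-327726 - 23968\right) + 16462 = -351694 + 16462 = -335232$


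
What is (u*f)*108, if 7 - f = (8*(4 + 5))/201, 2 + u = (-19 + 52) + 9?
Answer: 1922400/67 ≈ 28693.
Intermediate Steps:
u = 40 (u = -2 + ((-19 + 52) + 9) = -2 + (33 + 9) = -2 + 42 = 40)
f = 445/67 (f = 7 - 8*(4 + 5)/201 = 7 - 8*9/201 = 7 - 72/201 = 7 - 1*24/67 = 7 - 24/67 = 445/67 ≈ 6.6418)
(u*f)*108 = (40*(445/67))*108 = (17800/67)*108 = 1922400/67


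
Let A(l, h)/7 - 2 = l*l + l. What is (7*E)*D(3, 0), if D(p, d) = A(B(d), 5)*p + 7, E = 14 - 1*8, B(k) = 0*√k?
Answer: 2058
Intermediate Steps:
B(k) = 0
E = 6 (E = 14 - 8 = 6)
A(l, h) = 14 + 7*l + 7*l² (A(l, h) = 14 + 7*(l*l + l) = 14 + 7*(l² + l) = 14 + 7*(l + l²) = 14 + (7*l + 7*l²) = 14 + 7*l + 7*l²)
D(p, d) = 7 + 14*p (D(p, d) = (14 + 7*0 + 7*0²)*p + 7 = (14 + 0 + 7*0)*p + 7 = (14 + 0 + 0)*p + 7 = 14*p + 7 = 7 + 14*p)
(7*E)*D(3, 0) = (7*6)*(7 + 14*3) = 42*(7 + 42) = 42*49 = 2058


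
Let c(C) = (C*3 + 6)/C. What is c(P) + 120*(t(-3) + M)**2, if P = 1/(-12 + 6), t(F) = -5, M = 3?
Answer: 447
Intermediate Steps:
P = -1/6 (P = 1/(-6) = -1/6 ≈ -0.16667)
c(C) = (6 + 3*C)/C (c(C) = (3*C + 6)/C = (6 + 3*C)/C)
c(P) + 120*(t(-3) + M)**2 = (3 + 6/(-1/6)) + 120*(-5 + 3)**2 = (3 + 6*(-6)) + 120*(-2)**2 = (3 - 36) + 120*4 = -33 + 480 = 447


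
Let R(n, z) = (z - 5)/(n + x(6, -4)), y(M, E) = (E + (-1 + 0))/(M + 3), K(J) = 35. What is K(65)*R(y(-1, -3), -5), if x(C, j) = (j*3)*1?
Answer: 25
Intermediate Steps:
y(M, E) = (-1 + E)/(3 + M) (y(M, E) = (E - 1)/(3 + M) = (-1 + E)/(3 + M))
x(C, j) = 3*j (x(C, j) = (3*j)*1 = 3*j)
R(n, z) = (-5 + z)/(-12 + n) (R(n, z) = (z - 5)/(n + 3*(-4)) = (-5 + z)/(n - 12) = (-5 + z)/(-12 + n))
K(65)*R(y(-1, -3), -5) = 35*((-5 - 5)/(-12 + (-1 - 3)/(3 - 1))) = 35*(-10/(-12 - 4/2)) = 35*(-10/(-12 + (1/2)*(-4))) = 35*(-10/(-12 - 2)) = 35*(-10/(-14)) = 35*(-1/14*(-10)) = 35*(5/7) = 25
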